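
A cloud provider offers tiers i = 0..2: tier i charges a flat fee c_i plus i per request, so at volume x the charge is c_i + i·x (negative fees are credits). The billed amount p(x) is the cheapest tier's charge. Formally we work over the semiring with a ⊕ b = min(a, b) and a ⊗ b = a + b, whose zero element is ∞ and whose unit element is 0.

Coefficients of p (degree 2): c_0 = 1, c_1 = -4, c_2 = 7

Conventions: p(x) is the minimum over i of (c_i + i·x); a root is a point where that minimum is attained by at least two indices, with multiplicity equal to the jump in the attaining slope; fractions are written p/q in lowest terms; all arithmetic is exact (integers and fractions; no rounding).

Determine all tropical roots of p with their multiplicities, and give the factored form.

hull edge (i=0, c=1) to (i=1, c=-4): slope -5, span 1
hull edge (i=1, c=-4) to (i=2, c=7): slope 11, span 1
Factored form: p(x) = 7 ⊗ (x ⊕ (-11)) ⊗ (x ⊕ 5)
Answer: roots = -11 (mult 1), 5 (mult 1)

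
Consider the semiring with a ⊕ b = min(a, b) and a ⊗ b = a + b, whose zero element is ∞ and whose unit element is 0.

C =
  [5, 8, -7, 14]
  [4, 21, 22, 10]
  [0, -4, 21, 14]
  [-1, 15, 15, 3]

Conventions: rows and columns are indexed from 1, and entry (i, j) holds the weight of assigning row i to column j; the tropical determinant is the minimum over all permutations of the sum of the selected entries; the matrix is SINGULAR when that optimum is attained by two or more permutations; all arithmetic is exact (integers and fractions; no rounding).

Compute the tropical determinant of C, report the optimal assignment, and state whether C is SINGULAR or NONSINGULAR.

σ = (1, 2, 3, 4): 5 + 21 + 21 + 3 = 50
σ = (1, 2, 4, 3): 5 + 21 + 14 + 15 = 55
σ = (1, 3, 2, 4): 5 + 22 + (-4) + 3 = 26
σ = (1, 3, 4, 2): 5 + 22 + 14 + 15 = 56
σ = (1, 4, 2, 3): 5 + 10 + (-4) + 15 = 26
σ = (1, 4, 3, 2): 5 + 10 + 21 + 15 = 51
σ = (2, 1, 3, 4): 8 + 4 + 21 + 3 = 36
σ = (2, 1, 4, 3): 8 + 4 + 14 + 15 = 41
σ = (2, 3, 1, 4): 8 + 22 + 0 + 3 = 33
σ = (2, 3, 4, 1): 8 + 22 + 14 + (-1) = 43
σ = (2, 4, 1, 3): 8 + 10 + 0 + 15 = 33
σ = (2, 4, 3, 1): 8 + 10 + 21 + (-1) = 38
σ = (3, 1, 2, 4): (-7) + 4 + (-4) + 3 = -4
σ = (3, 1, 4, 2): (-7) + 4 + 14 + 15 = 26
σ = (3, 2, 1, 4): (-7) + 21 + 0 + 3 = 17
σ = (3, 2, 4, 1): (-7) + 21 + 14 + (-1) = 27
σ = (3, 4, 1, 2): (-7) + 10 + 0 + 15 = 18
σ = (3, 4, 2, 1): (-7) + 10 + (-4) + (-1) = -2
σ = (4, 1, 2, 3): 14 + 4 + (-4) + 15 = 29
σ = (4, 1, 3, 2): 14 + 4 + 21 + 15 = 54
σ = (4, 2, 1, 3): 14 + 21 + 0 + 15 = 50
σ = (4, 2, 3, 1): 14 + 21 + 21 + (-1) = 55
σ = (4, 3, 1, 2): 14 + 22 + 0 + 15 = 51
σ = (4, 3, 2, 1): 14 + 22 + (-4) + (-1) = 31
Optimal value attained by: σ = (3, 1, 2, 4).
Answer: det⊕(C) = -4; verdict: NONSINGULAR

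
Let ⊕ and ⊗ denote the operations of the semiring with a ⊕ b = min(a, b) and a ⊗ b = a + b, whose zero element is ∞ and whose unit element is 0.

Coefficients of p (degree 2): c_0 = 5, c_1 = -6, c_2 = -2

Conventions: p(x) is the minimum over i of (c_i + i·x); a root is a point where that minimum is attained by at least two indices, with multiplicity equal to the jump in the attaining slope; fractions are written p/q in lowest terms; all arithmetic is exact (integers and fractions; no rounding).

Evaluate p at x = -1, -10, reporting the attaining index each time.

p(-1) = min(5+0·(-1)=5, -6+1·(-1)=-7, -2+2·(-1)=-4) = -7 (attained by i=1)
p(-10) = min(5+0·(-10)=5, -6+1·(-10)=-16, -2+2·(-10)=-22) = -22 (attained by i=2)
Answer: p(-1) = -7; p(-10) = -22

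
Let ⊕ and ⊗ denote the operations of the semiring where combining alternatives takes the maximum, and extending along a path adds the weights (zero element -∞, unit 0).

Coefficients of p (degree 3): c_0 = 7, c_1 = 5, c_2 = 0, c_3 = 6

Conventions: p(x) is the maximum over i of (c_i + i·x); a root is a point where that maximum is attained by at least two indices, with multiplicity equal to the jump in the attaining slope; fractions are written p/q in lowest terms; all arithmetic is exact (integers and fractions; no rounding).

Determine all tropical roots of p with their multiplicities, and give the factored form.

hull edge (i=0, c=7) to (i=3, c=6): slope -1/3, span 3
Factored form: p(x) = 6 ⊗ (x ⊕ 1/3) ⊗ (x ⊕ 1/3) ⊗ (x ⊕ 1/3)
Answer: roots = 1/3 (mult 3)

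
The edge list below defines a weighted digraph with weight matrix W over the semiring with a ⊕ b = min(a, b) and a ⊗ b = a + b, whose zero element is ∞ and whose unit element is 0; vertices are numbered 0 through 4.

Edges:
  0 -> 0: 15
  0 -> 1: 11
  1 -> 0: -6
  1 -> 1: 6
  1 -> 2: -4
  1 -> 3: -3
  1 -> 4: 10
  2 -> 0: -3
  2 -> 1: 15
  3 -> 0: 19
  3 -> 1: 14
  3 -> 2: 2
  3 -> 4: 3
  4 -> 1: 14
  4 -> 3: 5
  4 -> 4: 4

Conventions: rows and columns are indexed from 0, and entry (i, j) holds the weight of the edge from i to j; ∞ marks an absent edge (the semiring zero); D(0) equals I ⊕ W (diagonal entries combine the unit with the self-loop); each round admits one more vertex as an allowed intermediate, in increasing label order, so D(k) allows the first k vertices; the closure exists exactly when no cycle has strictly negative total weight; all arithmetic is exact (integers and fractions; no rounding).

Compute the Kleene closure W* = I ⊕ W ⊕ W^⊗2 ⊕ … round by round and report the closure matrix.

D(0):
  [0, 11, ∞, ∞, ∞]
  [-6, 0, -4, -3, 10]
  [-3, 15, 0, ∞, ∞]
  [19, 14, 2, 0, 3]
  [∞, 14, ∞, 5, 0]
D(1):
  [0, 11, ∞, ∞, ∞]
  [-6, 0, -4, -3, 10]
  [-3, 8, 0, ∞, ∞]
  [19, 14, 2, 0, 3]
  [∞, 14, ∞, 5, 0]
D(2):
  [0, 11, 7, 8, 21]
  [-6, 0, -4, -3, 10]
  [-3, 8, 0, 5, 18]
  [8, 14, 2, 0, 3]
  [8, 14, 10, 5, 0]
D(3):
  [0, 11, 7, 8, 21]
  [-7, 0, -4, -3, 10]
  [-3, 8, 0, 5, 18]
  [-1, 10, 2, 0, 3]
  [7, 14, 10, 5, 0]
D(4):
  [0, 11, 7, 8, 11]
  [-7, 0, -4, -3, 0]
  [-3, 8, 0, 5, 8]
  [-1, 10, 2, 0, 3]
  [4, 14, 7, 5, 0]
D(5):
  [0, 11, 7, 8, 11]
  [-7, 0, -4, -3, 0]
  [-3, 8, 0, 5, 8]
  [-1, 10, 2, 0, 3]
  [4, 14, 7, 5, 0]
Answer: W* = [[0, 11, 7, 8, 11], [-7, 0, -4, -3, 0], [-3, 8, 0, 5, 8], [-1, 10, 2, 0, 3], [4, 14, 7, 5, 0]]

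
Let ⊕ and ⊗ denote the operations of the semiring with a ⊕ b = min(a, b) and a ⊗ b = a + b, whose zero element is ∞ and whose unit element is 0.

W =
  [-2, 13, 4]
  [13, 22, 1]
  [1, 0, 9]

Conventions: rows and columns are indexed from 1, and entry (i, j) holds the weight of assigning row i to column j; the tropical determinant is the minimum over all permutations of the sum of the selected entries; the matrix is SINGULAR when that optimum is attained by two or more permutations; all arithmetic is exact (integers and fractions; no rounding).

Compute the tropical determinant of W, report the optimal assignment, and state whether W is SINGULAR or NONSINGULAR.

σ = (1, 2, 3): (-2) + 22 + 9 = 29
σ = (1, 3, 2): (-2) + 1 + 0 = -1
σ = (2, 1, 3): 13 + 13 + 9 = 35
σ = (2, 3, 1): 13 + 1 + 1 = 15
σ = (3, 1, 2): 4 + 13 + 0 = 17
σ = (3, 2, 1): 4 + 22 + 1 = 27
Optimal value attained by: σ = (1, 3, 2).
Answer: det⊕(W) = -1; verdict: NONSINGULAR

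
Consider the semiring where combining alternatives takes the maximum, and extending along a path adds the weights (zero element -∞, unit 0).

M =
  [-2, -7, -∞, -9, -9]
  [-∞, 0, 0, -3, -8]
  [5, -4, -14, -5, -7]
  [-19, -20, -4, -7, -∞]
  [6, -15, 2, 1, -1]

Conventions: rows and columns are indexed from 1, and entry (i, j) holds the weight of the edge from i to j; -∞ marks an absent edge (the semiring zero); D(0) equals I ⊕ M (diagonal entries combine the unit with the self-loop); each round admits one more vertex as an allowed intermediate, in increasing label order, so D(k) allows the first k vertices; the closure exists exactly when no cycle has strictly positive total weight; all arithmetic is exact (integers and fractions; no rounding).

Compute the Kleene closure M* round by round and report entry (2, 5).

D(0):
  [0, -7, -∞, -9, -9]
  [-∞, 0, 0, -3, -8]
  [5, -4, 0, -5, -7]
  [-19, -20, -4, 0, -∞]
  [6, -15, 2, 1, 0]
D(1):
  [0, -7, -∞, -9, -9]
  [-∞, 0, 0, -3, -8]
  [5, -2, 0, -4, -4]
  [-19, -20, -4, 0, -28]
  [6, -1, 2, 1, 0]
D(2):
  [0, -7, -7, -9, -9]
  [-∞, 0, 0, -3, -8]
  [5, -2, 0, -4, -4]
  [-19, -20, -4, 0, -28]
  [6, -1, 2, 1, 0]
D(3):
  [0, -7, -7, -9, -9]
  [5, 0, 0, -3, -4]
  [5, -2, 0, -4, -4]
  [1, -6, -4, 0, -8]
  [7, 0, 2, 1, 0]
D(4):
  [0, -7, -7, -9, -9]
  [5, 0, 0, -3, -4]
  [5, -2, 0, -4, -4]
  [1, -6, -4, 0, -8]
  [7, 0, 2, 1, 0]
D(5):
  [0, -7, -7, -8, -9]
  [5, 0, 0, -3, -4]
  [5, -2, 0, -3, -4]
  [1, -6, -4, 0, -8]
  [7, 0, 2, 1, 0]
Answer: M*[2][5] = -4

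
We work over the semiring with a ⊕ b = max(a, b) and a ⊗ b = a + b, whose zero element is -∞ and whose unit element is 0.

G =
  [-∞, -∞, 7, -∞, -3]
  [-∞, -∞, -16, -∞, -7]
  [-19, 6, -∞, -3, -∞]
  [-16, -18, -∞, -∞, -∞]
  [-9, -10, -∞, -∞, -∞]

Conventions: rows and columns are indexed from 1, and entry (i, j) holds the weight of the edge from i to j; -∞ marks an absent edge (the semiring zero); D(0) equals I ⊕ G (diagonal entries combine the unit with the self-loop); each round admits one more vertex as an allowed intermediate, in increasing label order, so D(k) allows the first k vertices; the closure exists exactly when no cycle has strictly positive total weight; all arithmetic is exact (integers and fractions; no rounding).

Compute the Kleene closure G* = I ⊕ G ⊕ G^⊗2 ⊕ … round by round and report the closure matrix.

D(0):
  [0, -∞, 7, -∞, -3]
  [-∞, 0, -16, -∞, -7]
  [-19, 6, 0, -3, -∞]
  [-16, -18, -∞, 0, -∞]
  [-9, -10, -∞, -∞, 0]
D(1):
  [0, -∞, 7, -∞, -3]
  [-∞, 0, -16, -∞, -7]
  [-19, 6, 0, -3, -22]
  [-16, -18, -9, 0, -19]
  [-9, -10, -2, -∞, 0]
D(2):
  [0, -∞, 7, -∞, -3]
  [-∞, 0, -16, -∞, -7]
  [-19, 6, 0, -3, -1]
  [-16, -18, -9, 0, -19]
  [-9, -10, -2, -∞, 0]
D(3):
  [0, 13, 7, 4, 6]
  [-35, 0, -16, -19, -7]
  [-19, 6, 0, -3, -1]
  [-16, -3, -9, 0, -10]
  [-9, 4, -2, -5, 0]
D(4):
  [0, 13, 7, 4, 6]
  [-35, 0, -16, -19, -7]
  [-19, 6, 0, -3, -1]
  [-16, -3, -9, 0, -10]
  [-9, 4, -2, -5, 0]
D(5):
  [0, 13, 7, 4, 6]
  [-16, 0, -9, -12, -7]
  [-10, 6, 0, -3, -1]
  [-16, -3, -9, 0, -10]
  [-9, 4, -2, -5, 0]
Answer: G* = [[0, 13, 7, 4, 6], [-16, 0, -9, -12, -7], [-10, 6, 0, -3, -1], [-16, -3, -9, 0, -10], [-9, 4, -2, -5, 0]]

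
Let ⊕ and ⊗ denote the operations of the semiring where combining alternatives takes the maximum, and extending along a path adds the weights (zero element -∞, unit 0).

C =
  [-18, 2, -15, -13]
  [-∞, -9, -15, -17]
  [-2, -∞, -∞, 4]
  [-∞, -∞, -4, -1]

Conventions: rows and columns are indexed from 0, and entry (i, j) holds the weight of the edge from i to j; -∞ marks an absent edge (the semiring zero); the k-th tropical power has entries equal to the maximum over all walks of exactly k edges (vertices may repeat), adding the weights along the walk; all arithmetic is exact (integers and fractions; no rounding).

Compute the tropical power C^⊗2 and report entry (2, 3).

C^⊗2:
  [-17, -7, -13, -11]
  [-17, -18, -21, -11]
  [-20, 0, 0, 3]
  [-6, -∞, -5, 0]
Key observation: the optimum is the walk 2->3->3, with weight 4 + (-1) = 3.
Optimal value attained by: walk 2->3->3.
Answer: (C^⊗2)[2][3] = 3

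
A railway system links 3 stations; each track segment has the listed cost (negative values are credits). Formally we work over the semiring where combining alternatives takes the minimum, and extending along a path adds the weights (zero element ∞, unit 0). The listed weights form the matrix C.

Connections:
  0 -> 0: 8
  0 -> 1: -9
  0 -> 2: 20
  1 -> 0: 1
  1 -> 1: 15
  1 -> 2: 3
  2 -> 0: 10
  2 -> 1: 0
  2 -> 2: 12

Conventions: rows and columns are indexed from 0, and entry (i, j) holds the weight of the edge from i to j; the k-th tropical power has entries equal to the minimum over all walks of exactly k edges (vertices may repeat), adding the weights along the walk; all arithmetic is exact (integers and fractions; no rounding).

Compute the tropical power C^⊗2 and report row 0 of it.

C^⊗2:
  [-8, -1, -6]
  [9, -8, 15]
  [1, 1, 3]
Answer: row 0 of C^⊗2 = [-8, -1, -6]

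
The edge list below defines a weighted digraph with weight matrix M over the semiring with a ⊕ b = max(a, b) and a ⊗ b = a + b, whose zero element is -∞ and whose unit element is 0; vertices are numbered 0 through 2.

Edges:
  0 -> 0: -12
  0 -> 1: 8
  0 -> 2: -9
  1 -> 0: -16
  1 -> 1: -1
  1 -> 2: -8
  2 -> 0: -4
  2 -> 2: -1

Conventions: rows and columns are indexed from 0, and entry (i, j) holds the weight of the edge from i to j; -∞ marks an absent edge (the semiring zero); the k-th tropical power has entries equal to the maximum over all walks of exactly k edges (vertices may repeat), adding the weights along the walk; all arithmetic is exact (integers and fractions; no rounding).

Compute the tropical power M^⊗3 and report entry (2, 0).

M^⊗2:
  [-8, 7, 0]
  [-12, -2, -9]
  [-5, 4, -2]
M^⊗3:
  [-4, 6, -1]
  [-13, -3, -10]
  [-6, 3, -3]
Key observation: the optimum is the walk 2->2->2->0, with weight (-1) + (-1) + (-4) = -6.
Optimal value attained by: walk 2->2->2->0.
Answer: (M^⊗3)[2][0] = -6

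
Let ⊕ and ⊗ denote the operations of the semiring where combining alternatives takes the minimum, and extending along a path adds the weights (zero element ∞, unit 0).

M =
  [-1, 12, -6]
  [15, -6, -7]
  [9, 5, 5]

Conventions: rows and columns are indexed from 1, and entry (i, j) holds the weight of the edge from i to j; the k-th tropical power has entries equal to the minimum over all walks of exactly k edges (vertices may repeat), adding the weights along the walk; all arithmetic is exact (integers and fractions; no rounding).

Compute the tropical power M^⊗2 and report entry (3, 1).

M^⊗2:
  [-2, -1, -7]
  [2, -12, -13]
  [8, -1, -2]
Key observation: the optimum is the walk 3->1->1, with weight 9 + (-1) = 8.
Optimal value attained by: walk 3->1->1.
Answer: (M^⊗2)[3][1] = 8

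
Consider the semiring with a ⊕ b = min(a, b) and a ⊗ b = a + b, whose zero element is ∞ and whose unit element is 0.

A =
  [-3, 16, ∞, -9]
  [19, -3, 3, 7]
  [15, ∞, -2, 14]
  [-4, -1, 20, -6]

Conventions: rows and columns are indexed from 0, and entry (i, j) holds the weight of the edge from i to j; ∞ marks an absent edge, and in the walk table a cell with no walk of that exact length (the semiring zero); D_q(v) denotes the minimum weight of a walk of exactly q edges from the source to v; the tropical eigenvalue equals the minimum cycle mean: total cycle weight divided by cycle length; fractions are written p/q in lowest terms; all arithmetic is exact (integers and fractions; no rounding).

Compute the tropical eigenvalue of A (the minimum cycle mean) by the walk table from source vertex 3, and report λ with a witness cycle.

q=0: [∞, ∞, ∞, 0]
q=1: [-4, -1, 20, -6]
q=2: [-10, -7, 2, -13]
q=3: [-17, -14, -4, -19]
q=4: [-23, -20, -11, -26]
Optimal cycle mean attained by: cycle 0->3->0, total (-9) + (-4), length 2.
Answer: λ = -13/2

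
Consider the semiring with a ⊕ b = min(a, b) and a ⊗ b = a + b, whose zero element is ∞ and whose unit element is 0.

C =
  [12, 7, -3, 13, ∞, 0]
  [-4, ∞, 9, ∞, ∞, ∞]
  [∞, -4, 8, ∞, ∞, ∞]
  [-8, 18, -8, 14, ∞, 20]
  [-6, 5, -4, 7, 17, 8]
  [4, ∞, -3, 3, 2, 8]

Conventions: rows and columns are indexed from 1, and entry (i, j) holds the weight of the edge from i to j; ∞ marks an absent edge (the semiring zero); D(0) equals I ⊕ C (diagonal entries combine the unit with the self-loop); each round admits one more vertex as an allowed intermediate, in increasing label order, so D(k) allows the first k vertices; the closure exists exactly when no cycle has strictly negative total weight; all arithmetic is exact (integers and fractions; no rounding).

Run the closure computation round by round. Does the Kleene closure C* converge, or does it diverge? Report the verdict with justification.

D(0):
  [0, 7, -3, 13, ∞, 0]
  [-4, 0, 9, ∞, ∞, ∞]
  [∞, -4, 0, ∞, ∞, ∞]
  [-8, 18, -8, 0, ∞, 20]
  [-6, 5, -4, 7, 0, 8]
  [4, ∞, -3, 3, 2, 0]
D(1):
  [0, 7, -3, 13, ∞, 0]
  [-4, 0, -7, 9, ∞, -4]
  [∞, -4, 0, ∞, ∞, ∞]
  [-8, -1, -11, 0, ∞, -8]
  [-6, 1, -9, 7, 0, -6]
  [4, 11, -3, 3, 2, 0]
Detection: at round 2, diagonal entry (3, 3) turns strictly negative.
Key observation: the cycle 3->2->1->3 has total weight (-4) + (-4) + (-3), which is strictly negative.
Answer: DIVERGES — negative cycle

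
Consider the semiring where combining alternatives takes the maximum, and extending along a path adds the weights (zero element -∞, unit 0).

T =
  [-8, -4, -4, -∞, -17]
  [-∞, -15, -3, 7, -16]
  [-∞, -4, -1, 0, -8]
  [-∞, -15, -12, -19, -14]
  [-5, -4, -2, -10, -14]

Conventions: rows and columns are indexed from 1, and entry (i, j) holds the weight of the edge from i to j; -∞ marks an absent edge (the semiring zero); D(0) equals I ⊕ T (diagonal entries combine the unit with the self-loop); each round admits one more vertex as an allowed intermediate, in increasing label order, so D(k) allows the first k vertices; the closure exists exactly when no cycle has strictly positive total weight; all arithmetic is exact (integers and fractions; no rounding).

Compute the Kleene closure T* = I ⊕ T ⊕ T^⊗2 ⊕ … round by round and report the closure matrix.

D(0):
  [0, -4, -4, -∞, -17]
  [-∞, 0, -3, 7, -16]
  [-∞, -4, 0, 0, -8]
  [-∞, -15, -12, 0, -14]
  [-5, -4, -2, -10, 0]
D(1):
  [0, -4, -4, -∞, -17]
  [-∞, 0, -3, 7, -16]
  [-∞, -4, 0, 0, -8]
  [-∞, -15, -12, 0, -14]
  [-5, -4, -2, -10, 0]
D(2):
  [0, -4, -4, 3, -17]
  [-∞, 0, -3, 7, -16]
  [-∞, -4, 0, 3, -8]
  [-∞, -15, -12, 0, -14]
  [-5, -4, -2, 3, 0]
D(3):
  [0, -4, -4, 3, -12]
  [-∞, 0, -3, 7, -11]
  [-∞, -4, 0, 3, -8]
  [-∞, -15, -12, 0, -14]
  [-5, -4, -2, 3, 0]
D(4):
  [0, -4, -4, 3, -11]
  [-∞, 0, -3, 7, -7]
  [-∞, -4, 0, 3, -8]
  [-∞, -15, -12, 0, -14]
  [-5, -4, -2, 3, 0]
D(5):
  [0, -4, -4, 3, -11]
  [-12, 0, -3, 7, -7]
  [-13, -4, 0, 3, -8]
  [-19, -15, -12, 0, -14]
  [-5, -4, -2, 3, 0]
Answer: T* = [[0, -4, -4, 3, -11], [-12, 0, -3, 7, -7], [-13, -4, 0, 3, -8], [-19, -15, -12, 0, -14], [-5, -4, -2, 3, 0]]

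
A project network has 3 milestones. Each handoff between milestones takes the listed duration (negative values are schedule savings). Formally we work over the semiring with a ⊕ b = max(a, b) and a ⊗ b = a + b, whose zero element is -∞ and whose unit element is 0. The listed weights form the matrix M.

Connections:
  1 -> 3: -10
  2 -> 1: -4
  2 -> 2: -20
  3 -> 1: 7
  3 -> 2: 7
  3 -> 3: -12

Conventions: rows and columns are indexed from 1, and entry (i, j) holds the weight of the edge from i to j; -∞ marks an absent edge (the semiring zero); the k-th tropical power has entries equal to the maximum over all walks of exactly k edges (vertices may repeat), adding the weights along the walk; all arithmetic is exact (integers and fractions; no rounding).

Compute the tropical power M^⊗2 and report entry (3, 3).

M^⊗2:
  [-3, -3, -22]
  [-24, -40, -14]
  [3, -5, -3]
Key observation: the optimum is the walk 3->1->3, with weight 7 + (-10) = -3.
Optimal value attained by: walk 3->1->3.
Answer: (M^⊗2)[3][3] = -3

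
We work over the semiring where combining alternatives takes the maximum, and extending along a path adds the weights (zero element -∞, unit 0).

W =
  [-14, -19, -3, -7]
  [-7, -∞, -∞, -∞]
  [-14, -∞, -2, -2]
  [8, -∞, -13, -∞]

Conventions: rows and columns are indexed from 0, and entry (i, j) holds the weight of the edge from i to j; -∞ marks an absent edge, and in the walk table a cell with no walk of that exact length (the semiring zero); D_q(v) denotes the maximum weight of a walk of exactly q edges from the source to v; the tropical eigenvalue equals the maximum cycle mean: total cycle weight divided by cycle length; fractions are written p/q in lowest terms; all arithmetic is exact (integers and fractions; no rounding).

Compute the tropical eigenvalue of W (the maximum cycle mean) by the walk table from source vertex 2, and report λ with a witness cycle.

q=0: [-∞, -∞, 0, -∞]
q=1: [-14, -∞, -2, -2]
q=2: [6, -33, -4, -4]
q=3: [4, -13, 3, -1]
q=4: [7, -15, 1, 1]
Optimal cycle mean attained by: cycle 0->2->3->0, total (-3) + (-2) + 8, length 3.
Answer: λ = 1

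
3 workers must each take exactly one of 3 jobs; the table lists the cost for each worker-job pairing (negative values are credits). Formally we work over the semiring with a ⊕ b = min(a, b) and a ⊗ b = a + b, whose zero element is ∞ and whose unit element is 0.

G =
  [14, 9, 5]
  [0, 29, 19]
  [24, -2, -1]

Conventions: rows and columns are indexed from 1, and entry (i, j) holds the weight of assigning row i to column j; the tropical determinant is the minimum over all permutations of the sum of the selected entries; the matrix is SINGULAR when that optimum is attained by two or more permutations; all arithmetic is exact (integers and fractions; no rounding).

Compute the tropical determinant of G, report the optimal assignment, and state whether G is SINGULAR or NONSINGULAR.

σ = (1, 2, 3): 14 + 29 + (-1) = 42
σ = (1, 3, 2): 14 + 19 + (-2) = 31
σ = (2, 1, 3): 9 + 0 + (-1) = 8
σ = (2, 3, 1): 9 + 19 + 24 = 52
σ = (3, 1, 2): 5 + 0 + (-2) = 3
σ = (3, 2, 1): 5 + 29 + 24 = 58
Optimal value attained by: σ = (3, 1, 2).
Answer: det⊕(G) = 3; verdict: NONSINGULAR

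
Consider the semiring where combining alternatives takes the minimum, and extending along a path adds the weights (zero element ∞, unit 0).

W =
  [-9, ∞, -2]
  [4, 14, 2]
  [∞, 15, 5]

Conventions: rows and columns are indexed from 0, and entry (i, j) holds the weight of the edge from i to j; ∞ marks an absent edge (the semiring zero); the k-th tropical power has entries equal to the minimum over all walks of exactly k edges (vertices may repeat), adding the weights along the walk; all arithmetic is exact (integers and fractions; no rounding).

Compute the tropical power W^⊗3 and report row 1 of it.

W^⊗2:
  [-18, 13, -11]
  [-5, 17, 2]
  [19, 20, 10]
W^⊗3:
  [-27, 4, -20]
  [-14, 17, -7]
  [10, 25, 15]
Answer: row 1 of W^⊗3 = [-14, 17, -7]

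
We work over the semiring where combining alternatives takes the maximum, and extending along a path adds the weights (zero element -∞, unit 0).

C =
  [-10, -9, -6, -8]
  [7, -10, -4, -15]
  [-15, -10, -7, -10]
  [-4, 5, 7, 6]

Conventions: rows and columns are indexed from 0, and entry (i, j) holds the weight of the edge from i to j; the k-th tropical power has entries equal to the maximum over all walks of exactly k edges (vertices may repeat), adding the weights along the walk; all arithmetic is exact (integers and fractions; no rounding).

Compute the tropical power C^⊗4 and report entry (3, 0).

C^⊗2:
  [-2, -3, -1, -2]
  [-3, -2, 1, -1]
  [-3, -5, -3, -4]
  [12, 11, 13, 12]
C^⊗3:
  [4, 3, 5, 4]
  [5, 4, 6, 5]
  [2, 1, 3, 2]
  [18, 17, 19, 18]
C^⊗4:
  [10, 9, 11, 10]
  [11, 10, 12, 11]
  [8, 7, 9, 8]
  [24, 23, 25, 24]
Key observation: the optimum is the walk 3->3->3->1->0, with weight 6 + 6 + 5 + 7 = 24.
Optimal value attained by: walk 3->3->3->1->0.
Answer: (C^⊗4)[3][0] = 24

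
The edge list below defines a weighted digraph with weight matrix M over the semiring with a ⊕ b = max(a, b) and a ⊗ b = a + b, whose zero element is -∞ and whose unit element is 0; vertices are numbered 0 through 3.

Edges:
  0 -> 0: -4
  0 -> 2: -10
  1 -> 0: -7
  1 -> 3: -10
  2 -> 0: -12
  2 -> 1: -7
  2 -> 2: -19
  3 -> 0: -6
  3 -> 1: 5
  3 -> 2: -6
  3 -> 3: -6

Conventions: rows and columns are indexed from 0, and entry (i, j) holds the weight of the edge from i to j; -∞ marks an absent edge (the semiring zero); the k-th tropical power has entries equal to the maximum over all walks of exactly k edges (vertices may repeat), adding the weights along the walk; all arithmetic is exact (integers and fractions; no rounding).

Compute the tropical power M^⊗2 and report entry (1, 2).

M^⊗2:
  [-8, -17, -14, -∞]
  [-11, -5, -16, -16]
  [-14, -26, -22, -17]
  [-2, -1, -12, -5]
Key observation: the optimum is the walk 1->3->2, with weight (-10) + (-6) = -16.
Optimal value attained by: walk 1->3->2.
Answer: (M^⊗2)[1][2] = -16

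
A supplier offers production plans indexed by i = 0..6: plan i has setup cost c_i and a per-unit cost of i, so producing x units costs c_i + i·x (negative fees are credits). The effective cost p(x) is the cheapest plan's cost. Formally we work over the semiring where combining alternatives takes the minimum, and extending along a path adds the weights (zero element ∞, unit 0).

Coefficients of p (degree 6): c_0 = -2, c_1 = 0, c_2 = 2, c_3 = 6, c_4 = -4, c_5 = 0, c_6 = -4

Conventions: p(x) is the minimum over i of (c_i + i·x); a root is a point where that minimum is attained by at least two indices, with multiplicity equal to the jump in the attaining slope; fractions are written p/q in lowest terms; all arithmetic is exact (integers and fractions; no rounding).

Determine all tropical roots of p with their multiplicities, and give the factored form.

hull edge (i=0, c=-2) to (i=4, c=-4): slope -1/2, span 4
hull edge (i=4, c=-4) to (i=6, c=-4): slope 0, span 2
Factored form: p(x) = -4 ⊗ (x ⊕ 0) ⊗ (x ⊕ 0) ⊗ (x ⊕ 1/2) ⊗ (x ⊕ 1/2) ⊗ (x ⊕ 1/2) ⊗ (x ⊕ 1/2)
Answer: roots = 0 (mult 2), 1/2 (mult 4)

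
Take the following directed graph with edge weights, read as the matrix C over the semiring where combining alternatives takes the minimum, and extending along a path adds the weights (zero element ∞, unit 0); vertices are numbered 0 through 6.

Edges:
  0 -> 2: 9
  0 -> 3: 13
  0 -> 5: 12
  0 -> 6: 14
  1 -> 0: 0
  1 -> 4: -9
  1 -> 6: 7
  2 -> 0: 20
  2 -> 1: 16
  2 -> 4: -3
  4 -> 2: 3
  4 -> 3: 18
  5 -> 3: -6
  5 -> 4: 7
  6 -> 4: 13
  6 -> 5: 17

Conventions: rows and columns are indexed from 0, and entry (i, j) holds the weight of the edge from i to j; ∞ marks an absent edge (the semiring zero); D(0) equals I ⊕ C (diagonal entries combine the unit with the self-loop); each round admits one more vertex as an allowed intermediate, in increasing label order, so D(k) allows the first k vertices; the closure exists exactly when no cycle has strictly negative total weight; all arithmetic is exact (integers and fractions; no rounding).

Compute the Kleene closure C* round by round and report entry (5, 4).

D(0):
  [0, ∞, 9, 13, ∞, 12, 14]
  [0, 0, ∞, ∞, -9, ∞, 7]
  [20, 16, 0, ∞, -3, ∞, ∞]
  [∞, ∞, ∞, 0, ∞, ∞, ∞]
  [∞, ∞, 3, 18, 0, ∞, ∞]
  [∞, ∞, ∞, -6, 7, 0, ∞]
  [∞, ∞, ∞, ∞, 13, 17, 0]
D(1):
  [0, ∞, 9, 13, ∞, 12, 14]
  [0, 0, 9, 13, -9, 12, 7]
  [20, 16, 0, 33, -3, 32, 34]
  [∞, ∞, ∞, 0, ∞, ∞, ∞]
  [∞, ∞, 3, 18, 0, ∞, ∞]
  [∞, ∞, ∞, -6, 7, 0, ∞]
  [∞, ∞, ∞, ∞, 13, 17, 0]
D(2):
  [0, ∞, 9, 13, ∞, 12, 14]
  [0, 0, 9, 13, -9, 12, 7]
  [16, 16, 0, 29, -3, 28, 23]
  [∞, ∞, ∞, 0, ∞, ∞, ∞]
  [∞, ∞, 3, 18, 0, ∞, ∞]
  [∞, ∞, ∞, -6, 7, 0, ∞]
  [∞, ∞, ∞, ∞, 13, 17, 0]
D(3):
  [0, 25, 9, 13, 6, 12, 14]
  [0, 0, 9, 13, -9, 12, 7]
  [16, 16, 0, 29, -3, 28, 23]
  [∞, ∞, ∞, 0, ∞, ∞, ∞]
  [19, 19, 3, 18, 0, 31, 26]
  [∞, ∞, ∞, -6, 7, 0, ∞]
  [∞, ∞, ∞, ∞, 13, 17, 0]
D(4):
  [0, 25, 9, 13, 6, 12, 14]
  [0, 0, 9, 13, -9, 12, 7]
  [16, 16, 0, 29, -3, 28, 23]
  [∞, ∞, ∞, 0, ∞, ∞, ∞]
  [19, 19, 3, 18, 0, 31, 26]
  [∞, ∞, ∞, -6, 7, 0, ∞]
  [∞, ∞, ∞, ∞, 13, 17, 0]
D(5):
  [0, 25, 9, 13, 6, 12, 14]
  [0, 0, -6, 9, -9, 12, 7]
  [16, 16, 0, 15, -3, 28, 23]
  [∞, ∞, ∞, 0, ∞, ∞, ∞]
  [19, 19, 3, 18, 0, 31, 26]
  [26, 26, 10, -6, 7, 0, 33]
  [32, 32, 16, 31, 13, 17, 0]
D(6):
  [0, 25, 9, 6, 6, 12, 14]
  [0, 0, -6, 6, -9, 12, 7]
  [16, 16, 0, 15, -3, 28, 23]
  [∞, ∞, ∞, 0, ∞, ∞, ∞]
  [19, 19, 3, 18, 0, 31, 26]
  [26, 26, 10, -6, 7, 0, 33]
  [32, 32, 16, 11, 13, 17, 0]
D(7):
  [0, 25, 9, 6, 6, 12, 14]
  [0, 0, -6, 6, -9, 12, 7]
  [16, 16, 0, 15, -3, 28, 23]
  [∞, ∞, ∞, 0, ∞, ∞, ∞]
  [19, 19, 3, 18, 0, 31, 26]
  [26, 26, 10, -6, 7, 0, 33]
  [32, 32, 16, 11, 13, 17, 0]
Answer: C*[5][4] = 7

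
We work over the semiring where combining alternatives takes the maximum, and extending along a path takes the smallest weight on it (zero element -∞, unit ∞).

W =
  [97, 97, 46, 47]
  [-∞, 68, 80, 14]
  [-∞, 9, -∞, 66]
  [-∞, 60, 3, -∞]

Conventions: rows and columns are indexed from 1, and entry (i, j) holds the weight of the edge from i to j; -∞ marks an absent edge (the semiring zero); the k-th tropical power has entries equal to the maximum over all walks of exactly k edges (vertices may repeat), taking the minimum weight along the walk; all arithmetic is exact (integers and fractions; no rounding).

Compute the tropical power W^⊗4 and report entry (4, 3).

W^⊗2:
  [97, 97, 80, 47]
  [-∞, 68, 68, 66]
  [-∞, 60, 9, 9]
  [-∞, 60, 60, 14]
W^⊗3:
  [97, 97, 80, 66]
  [-∞, 68, 68, 66]
  [-∞, 60, 60, 14]
  [-∞, 60, 60, 60]
W^⊗4:
  [97, 97, 80, 66]
  [-∞, 68, 68, 66]
  [-∞, 60, 60, 60]
  [-∞, 60, 60, 60]
Key observation: the optimum is the walk 4->2->2->2->3, with weight 60 min 68 min 68 min 80 = 60.
Optimal value attained by: walk 4->2->2->2->3.
Answer: (W^⊗4)[4][3] = 60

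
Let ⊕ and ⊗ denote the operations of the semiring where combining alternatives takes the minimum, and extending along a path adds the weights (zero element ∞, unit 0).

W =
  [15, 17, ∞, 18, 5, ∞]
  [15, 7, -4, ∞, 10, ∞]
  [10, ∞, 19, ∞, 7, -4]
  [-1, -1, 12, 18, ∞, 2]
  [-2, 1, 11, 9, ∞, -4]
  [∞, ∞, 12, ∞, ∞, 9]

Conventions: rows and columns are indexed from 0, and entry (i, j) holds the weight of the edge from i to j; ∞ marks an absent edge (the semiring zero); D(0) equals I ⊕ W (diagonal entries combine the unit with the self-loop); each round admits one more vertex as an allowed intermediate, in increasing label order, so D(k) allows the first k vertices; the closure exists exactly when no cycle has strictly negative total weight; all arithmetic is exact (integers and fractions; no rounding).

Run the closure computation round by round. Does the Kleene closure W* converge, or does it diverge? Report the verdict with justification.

D(0):
  [0, 17, ∞, 18, 5, ∞]
  [15, 0, -4, ∞, 10, ∞]
  [10, ∞, 0, ∞, 7, -4]
  [-1, -1, 12, 0, ∞, 2]
  [-2, 1, 11, 9, 0, -4]
  [∞, ∞, 12, ∞, ∞, 0]
D(1):
  [0, 17, ∞, 18, 5, ∞]
  [15, 0, -4, 33, 10, ∞]
  [10, 27, 0, 28, 7, -4]
  [-1, -1, 12, 0, 4, 2]
  [-2, 1, 11, 9, 0, -4]
  [∞, ∞, 12, ∞, ∞, 0]
D(2):
  [0, 17, 13, 18, 5, ∞]
  [15, 0, -4, 33, 10, ∞]
  [10, 27, 0, 28, 7, -4]
  [-1, -1, -5, 0, 4, 2]
  [-2, 1, -3, 9, 0, -4]
  [∞, ∞, 12, ∞, ∞, 0]
D(3):
  [0, 17, 13, 18, 5, 9]
  [6, 0, -4, 24, 3, -8]
  [10, 27, 0, 28, 7, -4]
  [-1, -1, -5, 0, 2, -9]
  [-2, 1, -3, 9, 0, -7]
  [22, 39, 12, 40, 19, 0]
D(4):
  [0, 17, 13, 18, 5, 9]
  [6, 0, -4, 24, 3, -8]
  [10, 27, 0, 28, 7, -4]
  [-1, -1, -5, 0, 2, -9]
  [-2, 1, -3, 9, 0, -7]
  [22, 39, 12, 40, 19, 0]
D(5):
  [0, 6, 2, 14, 5, -2]
  [1, 0, -4, 12, 3, -8]
  [5, 8, 0, 16, 7, -4]
  [-1, -1, -5, 0, 2, -9]
  [-2, 1, -3, 9, 0, -7]
  [17, 20, 12, 28, 19, 0]
D(6):
  [0, 6, 2, 14, 5, -2]
  [1, 0, -4, 12, 3, -8]
  [5, 8, 0, 16, 7, -4]
  [-1, -1, -5, 0, 2, -9]
  [-2, 1, -3, 9, 0, -7]
  [17, 20, 12, 28, 19, 0]
Key observation: every diagonal entry stays at the unit through all rounds, so no improving cycle exists.
Answer: CONVERGES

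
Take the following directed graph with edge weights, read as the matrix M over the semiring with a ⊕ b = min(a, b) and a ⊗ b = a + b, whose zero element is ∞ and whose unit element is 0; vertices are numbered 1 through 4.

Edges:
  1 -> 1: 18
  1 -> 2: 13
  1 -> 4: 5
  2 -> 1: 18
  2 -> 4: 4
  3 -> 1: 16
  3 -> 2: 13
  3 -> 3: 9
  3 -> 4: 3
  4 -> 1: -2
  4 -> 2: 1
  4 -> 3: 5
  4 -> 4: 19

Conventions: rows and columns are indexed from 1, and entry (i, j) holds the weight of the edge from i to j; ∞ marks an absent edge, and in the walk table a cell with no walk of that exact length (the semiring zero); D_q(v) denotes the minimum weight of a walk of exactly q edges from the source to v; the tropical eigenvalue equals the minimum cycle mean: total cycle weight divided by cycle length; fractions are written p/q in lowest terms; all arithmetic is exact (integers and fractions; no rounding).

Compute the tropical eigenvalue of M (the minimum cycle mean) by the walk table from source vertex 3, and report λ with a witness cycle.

q=0: [∞, ∞, 0, ∞]
q=1: [16, 13, 9, 3]
q=2: [1, 4, 8, 12]
q=3: [10, 13, 17, 6]
q=4: [4, 7, 11, 15]
Optimal cycle mean attained by: cycle 1->4->1, total 5 + (-2), length 2.
Answer: λ = 3/2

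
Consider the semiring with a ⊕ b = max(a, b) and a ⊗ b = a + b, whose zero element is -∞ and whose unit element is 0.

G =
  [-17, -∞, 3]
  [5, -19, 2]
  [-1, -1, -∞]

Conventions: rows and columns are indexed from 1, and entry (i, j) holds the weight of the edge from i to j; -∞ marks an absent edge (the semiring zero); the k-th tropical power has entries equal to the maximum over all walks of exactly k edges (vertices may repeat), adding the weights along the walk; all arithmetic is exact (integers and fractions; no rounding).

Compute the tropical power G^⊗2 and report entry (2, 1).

G^⊗2:
  [2, 2, -14]
  [1, 1, 8]
  [4, -20, 2]
Key observation: the optimum is the walk 2->3->1, with weight 2 + (-1) = 1.
Optimal value attained by: walk 2->3->1.
Answer: (G^⊗2)[2][1] = 1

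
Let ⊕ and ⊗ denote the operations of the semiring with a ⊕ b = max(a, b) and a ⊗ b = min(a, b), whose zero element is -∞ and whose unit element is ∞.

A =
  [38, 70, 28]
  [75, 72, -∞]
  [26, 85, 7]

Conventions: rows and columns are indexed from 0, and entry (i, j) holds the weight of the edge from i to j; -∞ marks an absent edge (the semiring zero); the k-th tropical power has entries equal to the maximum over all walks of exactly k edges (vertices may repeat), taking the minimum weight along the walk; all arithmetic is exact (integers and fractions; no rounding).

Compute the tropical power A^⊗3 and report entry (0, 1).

A^⊗2:
  [70, 70, 28]
  [72, 72, 28]
  [75, 72, 26]
A^⊗3:
  [70, 70, 28]
  [72, 72, 28]
  [72, 72, 28]
Key observation: the optimum is the walk 0->1->1->1, with weight 70 min 72 min 72 = 70.
Optimal value attained by: walk 0->1->1->1.
Answer: (A^⊗3)[0][1] = 70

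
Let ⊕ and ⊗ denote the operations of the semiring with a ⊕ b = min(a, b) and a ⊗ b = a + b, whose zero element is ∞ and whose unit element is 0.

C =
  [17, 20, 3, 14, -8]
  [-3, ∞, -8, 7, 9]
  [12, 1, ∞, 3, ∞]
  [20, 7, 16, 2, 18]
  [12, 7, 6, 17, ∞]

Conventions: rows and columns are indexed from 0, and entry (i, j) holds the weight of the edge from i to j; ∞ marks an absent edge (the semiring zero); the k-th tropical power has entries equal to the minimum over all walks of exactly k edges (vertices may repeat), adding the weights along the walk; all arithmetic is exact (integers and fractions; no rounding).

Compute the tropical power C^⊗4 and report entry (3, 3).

C^⊗2:
  [4, -1, -2, 6, 9]
  [4, -7, 0, -5, -11]
  [-2, 10, -7, 5, 4]
  [4, 9, -1, 4, 12]
  [4, 7, -1, 9, 4]
C^⊗3:
  [-4, -1, -9, 1, -4]
  [-10, -4, -15, -3, -4]
  [5, -6, 1, -4, -10]
  [6, 0, 1, 2, -4]
  [4, 0, -1, 2, -4]
C^⊗4:
  [-4, -8, -9, -6, -12]
  [-7, -14, -12, -12, -18]
  [-9, -3, -14, -2, -3]
  [-3, 2, -8, 4, -2]
  [-3, 0, -8, 2, -4]
Key observation: the optimum is the walk 3->1->2->3->3, with weight 7 + (-8) + 3 + 2 = 4.
Optimal value attained by: walk 3->1->2->3->3.
Answer: (C^⊗4)[3][3] = 4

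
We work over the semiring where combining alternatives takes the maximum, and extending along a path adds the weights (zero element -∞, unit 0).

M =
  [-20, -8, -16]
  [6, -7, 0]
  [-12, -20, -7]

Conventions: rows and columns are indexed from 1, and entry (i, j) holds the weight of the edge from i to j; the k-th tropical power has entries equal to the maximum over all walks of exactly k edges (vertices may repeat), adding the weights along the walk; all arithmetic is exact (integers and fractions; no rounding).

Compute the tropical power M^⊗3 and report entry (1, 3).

M^⊗2:
  [-2, -15, -8]
  [-1, -2, -7]
  [-14, -20, -14]
M^⊗3:
  [-9, -10, -15]
  [4, -9, -2]
  [-14, -22, -20]
Key observation: the optimum is the walk 1->2->2->3, with weight (-8) + (-7) + 0 = -15.
Optimal value attained by: walk 1->2->2->3.
Answer: (M^⊗3)[1][3] = -15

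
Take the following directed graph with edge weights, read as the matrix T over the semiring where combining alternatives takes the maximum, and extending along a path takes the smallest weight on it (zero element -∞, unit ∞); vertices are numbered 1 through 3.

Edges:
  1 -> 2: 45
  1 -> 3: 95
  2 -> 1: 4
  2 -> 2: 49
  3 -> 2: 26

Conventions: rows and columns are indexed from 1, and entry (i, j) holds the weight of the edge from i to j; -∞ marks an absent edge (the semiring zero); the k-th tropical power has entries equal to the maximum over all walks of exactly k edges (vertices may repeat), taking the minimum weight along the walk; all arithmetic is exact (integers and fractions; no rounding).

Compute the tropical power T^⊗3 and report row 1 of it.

T^⊗2:
  [4, 45, -∞]
  [4, 49, 4]
  [4, 26, -∞]
T^⊗3:
  [4, 45, 4]
  [4, 49, 4]
  [4, 26, 4]
Answer: row 1 of T^⊗3 = [4, 45, 4]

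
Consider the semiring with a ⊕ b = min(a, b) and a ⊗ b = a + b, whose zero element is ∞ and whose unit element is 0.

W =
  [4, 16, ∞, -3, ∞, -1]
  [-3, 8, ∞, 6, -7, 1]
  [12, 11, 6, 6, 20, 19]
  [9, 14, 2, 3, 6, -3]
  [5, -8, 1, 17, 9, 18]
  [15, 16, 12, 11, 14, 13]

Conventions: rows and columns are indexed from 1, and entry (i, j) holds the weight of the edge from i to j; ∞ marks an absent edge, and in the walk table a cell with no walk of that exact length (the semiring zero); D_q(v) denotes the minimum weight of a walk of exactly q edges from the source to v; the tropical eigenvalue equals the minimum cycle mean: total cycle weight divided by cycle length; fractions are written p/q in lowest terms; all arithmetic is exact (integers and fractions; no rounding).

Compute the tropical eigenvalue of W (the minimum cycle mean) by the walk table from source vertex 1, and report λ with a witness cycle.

q=0: [0, ∞, ∞, ∞, ∞, ∞]
q=1: [4, 16, ∞, -3, ∞, -1]
q=2: [6, 11, -1, 0, 3, -6]
q=3: [8, -5, 2, 3, 4, -3]
q=4: [-8, -4, 5, 1, -12, -4]
q=5: [-7, -20, -11, -11, -11, -9]
q=6: [-23, -19, -10, -14, -27, -19]
Optimal cycle mean attained by: cycle 2->5->2, total (-7) + (-8), length 2.
Answer: λ = -15/2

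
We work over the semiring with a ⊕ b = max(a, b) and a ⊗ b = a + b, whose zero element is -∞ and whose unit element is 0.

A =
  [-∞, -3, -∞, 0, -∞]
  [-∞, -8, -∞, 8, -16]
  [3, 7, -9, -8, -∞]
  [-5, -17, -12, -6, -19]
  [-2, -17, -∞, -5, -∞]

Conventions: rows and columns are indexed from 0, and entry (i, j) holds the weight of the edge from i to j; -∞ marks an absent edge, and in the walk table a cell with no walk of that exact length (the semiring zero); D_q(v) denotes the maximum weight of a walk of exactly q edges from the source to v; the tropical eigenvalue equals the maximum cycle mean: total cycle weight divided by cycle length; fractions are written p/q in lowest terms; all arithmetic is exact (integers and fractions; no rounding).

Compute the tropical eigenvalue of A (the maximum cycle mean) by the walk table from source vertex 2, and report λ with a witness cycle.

q=0: [-∞, -∞, 0, -∞, -∞]
q=1: [3, 7, -9, -8, -∞]
q=2: [-6, 0, -18, 15, -9]
q=3: [10, -2, 3, 9, -4]
q=4: [6, 10, -3, 10, -10]
q=5: [5, 4, -2, 18, -6]
Optimal cycle mean attained by: cycle 1->3->2->1, total 8 + (-12) + 7, length 3.
Answer: λ = 1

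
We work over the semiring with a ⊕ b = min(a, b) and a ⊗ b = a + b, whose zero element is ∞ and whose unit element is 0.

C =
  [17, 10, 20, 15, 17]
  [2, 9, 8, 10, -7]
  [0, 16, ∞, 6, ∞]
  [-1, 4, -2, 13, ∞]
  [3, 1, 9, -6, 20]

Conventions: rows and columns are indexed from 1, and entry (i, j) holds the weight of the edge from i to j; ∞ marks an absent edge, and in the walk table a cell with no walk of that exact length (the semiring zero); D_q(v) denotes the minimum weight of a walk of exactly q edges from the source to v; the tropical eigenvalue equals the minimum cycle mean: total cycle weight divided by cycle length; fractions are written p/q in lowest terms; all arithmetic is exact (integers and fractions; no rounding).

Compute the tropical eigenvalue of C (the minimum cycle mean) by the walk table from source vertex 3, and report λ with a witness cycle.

q=0: [∞, ∞, 0, ∞, ∞]
q=1: [0, 16, ∞, 6, ∞]
q=2: [5, 10, 4, 15, 9]
q=3: [4, 10, 13, 3, 3]
q=4: [2, 4, 1, -3, 3]
q=5: [-4, 1, -5, -3, -3]
Optimal cycle mean attained by: cycle 2->5->2, total (-7) + 1, length 2.
Answer: λ = -3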